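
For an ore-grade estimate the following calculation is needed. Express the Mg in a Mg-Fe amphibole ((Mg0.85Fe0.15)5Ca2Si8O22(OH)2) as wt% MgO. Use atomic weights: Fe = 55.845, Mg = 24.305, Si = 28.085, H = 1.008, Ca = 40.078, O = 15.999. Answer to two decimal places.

Formula mass = 836.008 g/mol.
4.25 Mg → 4.2500 mol MgO per formula unit; M(MgO) = 40.304, so MgO mass = 171.292 g.
171.292/836.008 × 100 = 20.49 wt%.

20.49 wt%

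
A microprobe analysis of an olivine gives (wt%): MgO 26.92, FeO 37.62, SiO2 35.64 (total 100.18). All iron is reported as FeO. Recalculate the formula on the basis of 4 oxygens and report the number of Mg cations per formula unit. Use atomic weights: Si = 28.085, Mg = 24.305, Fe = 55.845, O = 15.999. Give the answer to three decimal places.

MgO (M=40.304): mol = 0.66792; Mg = 0.66792, O = 0.66792.
FeO (M=71.844): mol = 0.52363; Fe = 0.52363, O = 0.52363.
SiO2 (M=60.083): mol = 0.59318; Si = 0.59318, O = 1.18636.
ΣO = 2.37791; factor = 4/ΣO = 1.68215.
Mg apfu = 0.66792 × 1.68215 = 1.124.

1.124 Mg apfu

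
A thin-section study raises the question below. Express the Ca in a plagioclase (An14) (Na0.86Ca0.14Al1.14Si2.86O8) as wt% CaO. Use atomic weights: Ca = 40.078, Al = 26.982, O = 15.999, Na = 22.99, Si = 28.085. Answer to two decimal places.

Molar mass of Na0.86Ca0.14Al1.14Si2.86O8 = 0.86×22.99 + 0.14×40.078 + 1.14×26.982 + 2.86×28.085 + 8×15.999 = 264.457 g/mol.
Each formula unit contains 0.14 Ca, equivalent to 0.14/1 = 0.1400 mol CaO.
M(CaO) = 1×40.078 + 1×15.999 = 56.077 g/mol.
Mass of CaO per formula unit = 0.1400 × 56.077 = 7.851 g.
CaO wt% = 7.851 / 264.457 × 100 = 2.97%.

2.97 wt%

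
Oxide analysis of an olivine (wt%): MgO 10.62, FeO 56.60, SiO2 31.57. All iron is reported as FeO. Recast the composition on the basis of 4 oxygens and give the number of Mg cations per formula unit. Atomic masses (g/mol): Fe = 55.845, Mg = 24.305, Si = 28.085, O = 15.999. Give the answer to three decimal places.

MgO: 10.62/40.304 = 0.26350 mol → 0.26350 mol Mg, 0.26350 mol O.
FeO: 56.60/71.844 = 0.78782 mol → 0.78782 mol Fe, 0.78782 mol O.
SiO2: 31.57/60.083 = 0.52544 mol → 0.52544 mol Si, 1.05088 mol O.
Total oxygen = 2.10220 mol. Normalization factor = 4/2.10220 = 1.90277.
Mg per 4 O = 0.26350 × 1.90277 = 0.501.

0.501 Mg apfu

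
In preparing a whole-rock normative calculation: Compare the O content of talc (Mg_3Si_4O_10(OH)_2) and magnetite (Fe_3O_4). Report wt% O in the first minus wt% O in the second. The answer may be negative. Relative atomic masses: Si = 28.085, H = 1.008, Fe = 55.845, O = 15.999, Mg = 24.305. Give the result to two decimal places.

M(Mg_3Si_4O_10(OH)_2) = 379.259 g/mol, so wt% O = 191.988/379.259 × 100 = 50.62%.
M(Fe_3O_4) = 231.531 g/mol, so wt% O = 63.996/231.531 × 100 = 27.64%.
50.62 − 27.64 = 22.98 pp.

22.98 percentage points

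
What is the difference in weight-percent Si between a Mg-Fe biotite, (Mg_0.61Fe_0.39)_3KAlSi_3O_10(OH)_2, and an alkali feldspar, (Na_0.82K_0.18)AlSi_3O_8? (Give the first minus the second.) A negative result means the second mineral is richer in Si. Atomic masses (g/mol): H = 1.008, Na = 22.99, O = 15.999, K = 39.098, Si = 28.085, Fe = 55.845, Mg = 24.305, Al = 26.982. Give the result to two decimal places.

-13.23 percentage points

M((Mg_0.61Fe_0.39)_3KAlSi_3O_10(OH)_2) = 454.156 g/mol, so wt% Si = 84.255/454.156 × 100 = 18.55%.
M((Na_0.82K_0.18)AlSi_3O_8) = 265.118 g/mol, so wt% Si = 84.255/265.118 × 100 = 31.78%.
18.55 − 31.78 = -13.23 pp.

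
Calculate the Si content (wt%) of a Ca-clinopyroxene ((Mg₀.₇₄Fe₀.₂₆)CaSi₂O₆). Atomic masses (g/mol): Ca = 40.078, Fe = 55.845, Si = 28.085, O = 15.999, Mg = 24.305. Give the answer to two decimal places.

Molar mass of (Mg₀.₇₄Fe₀.₂₆)CaSi₂O₆: 0.74*24.305 + 0.26*55.845 + 1*40.078 + 2*28.085 + 6*15.999 = 224.747 g/mol.
Mass of Si per formula unit: 2 × 28.085 = 56.170 g.
Weight fraction Si = 56.170 / 224.747 = 0.2499.

24.99 wt%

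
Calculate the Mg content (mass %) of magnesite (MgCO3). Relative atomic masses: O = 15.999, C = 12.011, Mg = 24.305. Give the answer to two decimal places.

Molar mass of MgCO3: 1·24.305 + 1·12.011 + 3·15.999 = 84.313 g/mol.
Mass of Mg per formula unit: 1 × 24.305 = 24.305 g.
Weight fraction Mg = 24.305 / 84.313 = 0.2883.

28.83 mass %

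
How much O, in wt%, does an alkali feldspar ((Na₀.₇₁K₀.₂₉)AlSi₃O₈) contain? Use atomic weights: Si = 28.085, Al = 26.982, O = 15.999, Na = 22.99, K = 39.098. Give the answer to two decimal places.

Formula mass = 0.71×22.99 + 0.29×39.098 + 1×26.982 + 3×28.085 + 8×15.999 = 266.890 g/mol, of which 127.992 g is O.
So O makes up 127.992/266.890 = 0.4796 of the mass, i.e. 47.96%.

47.96 wt%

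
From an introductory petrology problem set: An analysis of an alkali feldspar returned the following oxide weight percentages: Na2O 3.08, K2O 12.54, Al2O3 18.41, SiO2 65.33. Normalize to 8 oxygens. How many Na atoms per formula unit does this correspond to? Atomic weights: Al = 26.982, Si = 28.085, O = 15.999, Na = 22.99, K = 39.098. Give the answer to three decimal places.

Na2O (M=61.979): mol = 0.04969; Na = 0.09938, O = 0.04969.
K2O (M=94.195): mol = 0.13313; K = 0.26626, O = 0.13313.
Al2O3 (M=101.961): mol = 0.18056; Al = 0.36112, O = 0.54168.
SiO2 (M=60.083): mol = 1.08733; Si = 1.08733, O = 2.17466.
ΣO = 2.89916; factor = 8/ΣO = 2.75942.
Na apfu = 0.09938 × 2.75942 = 0.274.

0.274 Na apfu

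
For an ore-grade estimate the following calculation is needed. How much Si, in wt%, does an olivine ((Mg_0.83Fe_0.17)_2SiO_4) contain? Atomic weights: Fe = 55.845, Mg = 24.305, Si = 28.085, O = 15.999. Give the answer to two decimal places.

Formula mass = 1.66*24.305 + 0.34*55.845 + 1*28.085 + 4*15.999 = 151.415 g/mol, of which 28.085 g is Si.
So Si makes up 28.085/151.415 = 0.1855 of the mass, i.e. 18.55%.

18.55 wt%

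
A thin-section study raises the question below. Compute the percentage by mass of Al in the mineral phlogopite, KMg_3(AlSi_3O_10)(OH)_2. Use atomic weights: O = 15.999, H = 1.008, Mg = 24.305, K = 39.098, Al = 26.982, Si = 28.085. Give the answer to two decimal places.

Formula mass = 1·39.098 + 3·24.305 + 1·26.982 + 3·28.085 + 12·15.999 + 2·1.008 = 417.254 g/mol, of which 26.982 g is Al.
So Al makes up 26.982/417.254 = 0.0647 of the mass, i.e. 6.47%.

6.47 weight percent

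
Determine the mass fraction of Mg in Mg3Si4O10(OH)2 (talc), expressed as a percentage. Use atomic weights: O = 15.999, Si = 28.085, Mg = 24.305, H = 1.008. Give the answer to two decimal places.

M(Mg3Si4O10(OH)2) = 379.259 g/mol.
Mg contributes 3 × 24.305 = 72.915 g per mole.
72.915/379.259 = 0.1923 → 19.23%.

19.23 wt%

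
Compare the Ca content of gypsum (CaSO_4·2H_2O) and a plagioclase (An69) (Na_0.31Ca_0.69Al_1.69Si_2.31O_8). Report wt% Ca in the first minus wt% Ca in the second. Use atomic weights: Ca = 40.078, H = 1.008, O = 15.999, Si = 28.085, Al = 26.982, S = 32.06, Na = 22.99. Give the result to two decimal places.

First mineral: 40.078 g Ca in 172.164 g formula = 23.28 wt% Ca.
Second mineral: 27.654 g Ca in 273.249 g formula = 10.12 wt% Ca.
23.28% − 10.12% gives a difference of 13.16 percentage points.

13.16 percentage points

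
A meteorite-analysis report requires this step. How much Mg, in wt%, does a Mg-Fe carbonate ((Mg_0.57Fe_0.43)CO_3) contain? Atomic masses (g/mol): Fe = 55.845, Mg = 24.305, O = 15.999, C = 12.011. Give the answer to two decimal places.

M((Mg_0.57Fe_0.43)CO_3) = 97.875 g/mol.
Mg contributes 0.57 × 24.305 = 13.854 g per mole.
13.854/97.875 = 0.1415 → 14.15%.

14.15 wt%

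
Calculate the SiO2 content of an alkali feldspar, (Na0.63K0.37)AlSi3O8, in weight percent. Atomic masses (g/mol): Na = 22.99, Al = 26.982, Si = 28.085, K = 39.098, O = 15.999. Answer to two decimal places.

Formula mass = 268.179 g/mol.
3 Si → 3.0000 mol SiO2 per formula unit; M(SiO2) = 60.083, so SiO2 mass = 180.249 g.
180.249/268.179 × 100 = 67.21 wt%.

67.21 wt%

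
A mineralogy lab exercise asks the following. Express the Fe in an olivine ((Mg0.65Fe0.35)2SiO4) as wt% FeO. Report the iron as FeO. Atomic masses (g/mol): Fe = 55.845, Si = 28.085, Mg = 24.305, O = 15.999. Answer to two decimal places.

M((Mg0.65Fe0.35)2SiO4) = 162.769 g/mol; M(FeO) = 71.844 g/mol.
Moles FeO per formula unit = 0.70 Fe ÷ 1 = 0.7000.
FeO fraction = (0.7000 × 71.844) / 162.769 = 50.291/162.769 = 0.3090.

30.90 wt%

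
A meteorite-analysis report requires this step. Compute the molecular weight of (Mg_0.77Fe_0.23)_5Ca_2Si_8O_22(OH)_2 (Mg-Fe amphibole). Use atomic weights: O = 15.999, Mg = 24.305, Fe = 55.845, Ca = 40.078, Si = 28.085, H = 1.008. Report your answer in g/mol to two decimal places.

M = 3.85×24.305 + 1.15×55.845 + 2×40.078 + 8×28.085 + 24×15.999 + 2×1.008

848.62 g/mol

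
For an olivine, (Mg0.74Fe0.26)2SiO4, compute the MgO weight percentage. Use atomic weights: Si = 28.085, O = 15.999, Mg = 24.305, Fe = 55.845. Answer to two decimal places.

37.97 wt%

Formula mass = 157.092 g/mol.
1.48 Mg → 1.4800 mol MgO per formula unit; M(MgO) = 40.304, so MgO mass = 59.650 g.
59.650/157.092 × 100 = 37.97 wt%.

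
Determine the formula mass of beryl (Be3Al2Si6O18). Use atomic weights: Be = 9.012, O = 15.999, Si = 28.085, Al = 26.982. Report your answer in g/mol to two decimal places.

The formula mass is the sum 3*9.012 + 2*26.982 + 6*28.085 + 18*15.999.

537.49 g/mol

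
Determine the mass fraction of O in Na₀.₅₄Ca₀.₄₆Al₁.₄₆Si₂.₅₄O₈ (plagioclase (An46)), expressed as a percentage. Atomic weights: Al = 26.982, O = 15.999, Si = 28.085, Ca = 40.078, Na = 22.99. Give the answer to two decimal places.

Molar mass of Na₀.₅₄Ca₀.₄₆Al₁.₄₆Si₂.₅₄O₈: 0.54×22.99 + 0.46×40.078 + 1.46×26.982 + 2.54×28.085 + 8×15.999 = 269.572 g/mol.
Mass of O per formula unit: 8 × 15.999 = 127.992 g.
Weight fraction O = 127.992 / 269.572 = 0.4748.

47.48 weight percent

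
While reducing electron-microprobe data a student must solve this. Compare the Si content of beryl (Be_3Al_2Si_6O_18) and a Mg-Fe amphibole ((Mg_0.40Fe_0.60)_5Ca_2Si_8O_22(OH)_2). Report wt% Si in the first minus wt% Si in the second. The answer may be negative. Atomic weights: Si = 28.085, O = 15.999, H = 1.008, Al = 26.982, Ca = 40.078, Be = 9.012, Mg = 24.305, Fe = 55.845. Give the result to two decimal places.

First mineral: 168.510 g Si in 537.492 g formula = 31.35 wt% Si.
Second mineral: 224.680 g Si in 906.973 g formula = 24.77 wt% Si.
31.35% − 24.77% gives a difference of 6.58 percentage points.

6.58 percentage points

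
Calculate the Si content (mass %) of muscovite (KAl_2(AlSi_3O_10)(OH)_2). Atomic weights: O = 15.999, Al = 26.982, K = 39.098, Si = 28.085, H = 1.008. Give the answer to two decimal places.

Molar mass of KAl_2(AlSi_3O_10)(OH)_2: 1×39.098 + 3×26.982 + 3×28.085 + 12×15.999 + 2×1.008 = 398.303 g/mol.
Mass of Si per formula unit: 3 × 28.085 = 84.255 g.
Weight fraction Si = 84.255 / 398.303 = 0.2115.

21.15 mass %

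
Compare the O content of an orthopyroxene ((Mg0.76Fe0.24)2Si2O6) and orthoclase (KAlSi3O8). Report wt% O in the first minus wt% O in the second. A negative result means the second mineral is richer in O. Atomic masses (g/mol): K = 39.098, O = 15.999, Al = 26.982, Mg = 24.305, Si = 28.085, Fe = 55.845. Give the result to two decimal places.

First mineral: 95.994 g O in 215.913 g formula = 44.46 wt% O.
Second mineral: 127.992 g O in 278.327 g formula = 45.99 wt% O.
44.46% − 45.99% gives a difference of -1.53 percentage points.

-1.53 percentage points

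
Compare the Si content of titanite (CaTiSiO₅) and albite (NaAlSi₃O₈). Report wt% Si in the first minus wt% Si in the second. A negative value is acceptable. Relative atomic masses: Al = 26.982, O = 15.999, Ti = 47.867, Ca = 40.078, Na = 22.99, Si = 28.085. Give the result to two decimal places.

-17.80 percentage points

M(CaTiSiO₅) = 196.025 g/mol, so wt% Si = 28.085/196.025 × 100 = 14.33%.
M(NaAlSi₃O₈) = 262.219 g/mol, so wt% Si = 84.255/262.219 × 100 = 32.13%.
14.33 − 32.13 = -17.80 pp.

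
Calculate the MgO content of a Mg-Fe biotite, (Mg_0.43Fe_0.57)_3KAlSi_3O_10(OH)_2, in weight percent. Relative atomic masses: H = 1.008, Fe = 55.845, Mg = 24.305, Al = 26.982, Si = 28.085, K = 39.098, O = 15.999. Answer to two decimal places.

Molar mass of (Mg_0.43Fe_0.57)_3KAlSi_3O_10(OH)_2 = 1.29×24.305 + 1.71×55.845 + 1×39.098 + 1×26.982 + 3×28.085 + 12×15.999 + 2×1.008 = 471.187 g/mol.
Each formula unit contains 1.29 Mg, equivalent to 1.29/1 = 1.2900 mol MgO.
M(MgO) = 1×24.305 + 1×15.999 = 40.304 g/mol.
Mass of MgO per formula unit = 1.2900 × 40.304 = 51.992 g.
MgO wt% = 51.992 / 471.187 × 100 = 11.03%.

11.03 wt%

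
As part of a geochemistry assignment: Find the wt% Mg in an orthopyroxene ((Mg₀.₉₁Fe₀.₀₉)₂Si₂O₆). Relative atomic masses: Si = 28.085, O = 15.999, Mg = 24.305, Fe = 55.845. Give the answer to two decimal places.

Formula mass = 1.82×24.305 + 0.18×55.845 + 2×28.085 + 6×15.999 = 206.451 g/mol, of which 44.235 g is Mg.
So Mg makes up 44.235/206.451 = 0.2143 of the mass, i.e. 21.43%.

21.43 mass %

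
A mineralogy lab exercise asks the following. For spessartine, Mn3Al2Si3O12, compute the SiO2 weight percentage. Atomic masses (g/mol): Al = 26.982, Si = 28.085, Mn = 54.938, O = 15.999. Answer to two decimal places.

36.41 wt%

Formula mass = 495.021 g/mol.
3 Si → 3.0000 mol SiO2 per formula unit; M(SiO2) = 60.083, so SiO2 mass = 180.249 g.
180.249/495.021 × 100 = 36.41 wt%.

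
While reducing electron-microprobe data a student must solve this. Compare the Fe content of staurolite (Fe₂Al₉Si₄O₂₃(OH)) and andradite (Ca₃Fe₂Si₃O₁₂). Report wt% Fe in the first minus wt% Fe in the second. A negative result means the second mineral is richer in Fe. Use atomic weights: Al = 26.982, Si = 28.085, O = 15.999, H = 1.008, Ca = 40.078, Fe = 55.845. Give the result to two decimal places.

First mineral: 111.690 g Fe in 851.852 g formula = 13.11 wt% Fe.
Second mineral: 111.690 g Fe in 508.167 g formula = 21.98 wt% Fe.
13.11% − 21.98% gives a difference of -8.87 percentage points.

-8.87 percentage points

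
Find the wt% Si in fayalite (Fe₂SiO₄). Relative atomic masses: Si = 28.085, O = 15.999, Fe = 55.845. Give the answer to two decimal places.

13.78 mass %

M(Fe₂SiO₄) = 203.771 g/mol.
Si contributes 1 × 28.085 = 28.085 g per mole.
28.085/203.771 = 0.1378 → 13.78%.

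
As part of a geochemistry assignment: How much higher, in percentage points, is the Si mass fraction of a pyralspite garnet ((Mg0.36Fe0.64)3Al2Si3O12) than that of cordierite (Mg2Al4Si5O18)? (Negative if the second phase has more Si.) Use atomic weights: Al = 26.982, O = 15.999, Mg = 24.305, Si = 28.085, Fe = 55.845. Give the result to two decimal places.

-5.84 percentage points

Si in (Mg0.36Fe0.64)3Al2Si3O12: molar mass 463.679 g/mol; 3×28.085 = 84.255 g → 18.17 wt%.
Si in Mg2Al4Si5O18: molar mass 584.945 g/mol; 5×28.085 = 140.425 g → 24.01 wt%.
Difference = 18.17 − 24.01 = -5.84 percentage points.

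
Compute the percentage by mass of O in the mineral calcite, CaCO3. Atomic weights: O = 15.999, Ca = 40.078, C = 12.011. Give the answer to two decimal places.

Formula mass = 1×40.078 + 1×12.011 + 3×15.999 = 100.086 g/mol, of which 47.997 g is O.
So O makes up 47.997/100.086 = 0.4796 of the mass, i.e. 47.96%.

47.96 weight percent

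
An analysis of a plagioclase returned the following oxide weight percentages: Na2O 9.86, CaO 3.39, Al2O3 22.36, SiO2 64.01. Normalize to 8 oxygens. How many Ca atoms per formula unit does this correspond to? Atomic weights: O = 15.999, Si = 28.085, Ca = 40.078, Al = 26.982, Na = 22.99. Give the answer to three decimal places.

0.161 Ca apfu

9.86 wt% Na2O ÷ 61.979 g/mol = 0.15909 mol, giving 0.31818 Na and 0.15909 O.
3.39 wt% CaO ÷ 56.077 g/mol = 0.06045 mol, giving 0.06045 Ca and 0.06045 O.
22.36 wt% Al2O3 ÷ 101.961 g/mol = 0.21930 mol, giving 0.43860 Al and 0.65790 O.
64.01 wt% SiO2 ÷ 60.083 g/mol = 1.06536 mol, giving 1.06536 Si and 2.13072 O.
Oxygen sums to 3.00816; scaling by 8/3.00816 = 2.65943 puts the formula on 8 O.
Ca: 0.06045 × 2.65943 = 0.161 atoms per formula unit.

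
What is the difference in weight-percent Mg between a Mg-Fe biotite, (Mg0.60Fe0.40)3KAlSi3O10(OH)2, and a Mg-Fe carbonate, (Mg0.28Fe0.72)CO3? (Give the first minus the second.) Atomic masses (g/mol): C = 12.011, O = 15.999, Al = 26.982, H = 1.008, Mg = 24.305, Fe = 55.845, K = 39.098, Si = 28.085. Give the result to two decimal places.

M((Mg0.60Fe0.40)3KAlSi3O10(OH)2) = 455.102 g/mol, so wt% Mg = 43.749/455.102 × 100 = 9.61%.
M((Mg0.28Fe0.72)CO3) = 107.022 g/mol, so wt% Mg = 6.805/107.022 × 100 = 6.36%.
9.61 − 6.36 = 3.25 pp.

3.25 percentage points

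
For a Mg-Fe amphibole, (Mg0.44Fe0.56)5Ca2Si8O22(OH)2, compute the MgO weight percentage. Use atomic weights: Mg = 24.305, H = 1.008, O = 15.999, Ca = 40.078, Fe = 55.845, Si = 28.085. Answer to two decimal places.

Molar mass of (Mg0.44Fe0.56)5Ca2Si8O22(OH)2 = 2.20*24.305 + 2.80*55.845 + 2*40.078 + 8*28.085 + 24*15.999 + 2*1.008 = 900.665 g/mol.
Each formula unit contains 2.20 Mg, equivalent to 2.20/1 = 2.2000 mol MgO.
M(MgO) = 1×24.305 + 1×15.999 = 40.304 g/mol.
Mass of MgO per formula unit = 2.2000 × 40.304 = 88.669 g.
MgO wt% = 88.669 / 900.665 × 100 = 9.84%.

9.84 wt%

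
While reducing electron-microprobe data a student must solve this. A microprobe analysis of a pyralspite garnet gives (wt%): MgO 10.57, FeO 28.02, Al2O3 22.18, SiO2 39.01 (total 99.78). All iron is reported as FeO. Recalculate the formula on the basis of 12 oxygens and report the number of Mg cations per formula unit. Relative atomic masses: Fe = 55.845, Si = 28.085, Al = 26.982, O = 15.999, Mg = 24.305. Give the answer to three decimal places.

1.209 Mg apfu

10.57 wt% MgO ÷ 40.304 g/mol = 0.26226 mol, giving 0.26226 Mg and 0.26226 O.
28.02 wt% FeO ÷ 71.844 g/mol = 0.39001 mol, giving 0.39001 Fe and 0.39001 O.
22.18 wt% Al2O3 ÷ 101.961 g/mol = 0.21753 mol, giving 0.43506 Al and 0.65259 O.
39.01 wt% SiO2 ÷ 60.083 g/mol = 0.64927 mol, giving 0.64927 Si and 1.29854 O.
Oxygen sums to 2.60340; scaling by 12/2.60340 = 4.60936 puts the formula on 12 O.
Mg: 0.26226 × 4.60936 = 1.209 atoms per formula unit.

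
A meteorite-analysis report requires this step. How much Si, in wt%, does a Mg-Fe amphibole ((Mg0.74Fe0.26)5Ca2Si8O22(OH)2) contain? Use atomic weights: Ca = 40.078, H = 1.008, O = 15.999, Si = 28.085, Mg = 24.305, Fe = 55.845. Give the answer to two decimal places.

Formula mass = 3.70×24.305 + 1.30×55.845 + 2×40.078 + 8×28.085 + 24×15.999 + 2×1.008 = 853.355 g/mol, of which 224.680 g is Si.
So Si makes up 224.680/853.355 = 0.2633 of the mass, i.e. 26.33%.

26.33 wt%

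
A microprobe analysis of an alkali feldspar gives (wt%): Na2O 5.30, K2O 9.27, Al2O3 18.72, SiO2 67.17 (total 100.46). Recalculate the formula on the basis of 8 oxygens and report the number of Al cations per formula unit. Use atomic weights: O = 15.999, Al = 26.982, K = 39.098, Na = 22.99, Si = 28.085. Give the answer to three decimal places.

Na2O: 5.30/61.979 = 0.08551 mol → 0.17102 mol Na, 0.08551 mol O.
K2O: 9.27/94.195 = 0.09841 mol → 0.19682 mol K, 0.09841 mol O.
Al2O3: 18.72/101.961 = 0.18360 mol → 0.36720 mol Al, 0.55080 mol O.
SiO2: 67.17/60.083 = 1.11795 mol → 1.11795 mol Si, 2.23590 mol O.
Total oxygen = 2.97062 mol. Normalization factor = 8/2.97062 = 2.69304.
Al per 8 O = 0.36720 × 2.69304 = 0.989.

0.989 Al apfu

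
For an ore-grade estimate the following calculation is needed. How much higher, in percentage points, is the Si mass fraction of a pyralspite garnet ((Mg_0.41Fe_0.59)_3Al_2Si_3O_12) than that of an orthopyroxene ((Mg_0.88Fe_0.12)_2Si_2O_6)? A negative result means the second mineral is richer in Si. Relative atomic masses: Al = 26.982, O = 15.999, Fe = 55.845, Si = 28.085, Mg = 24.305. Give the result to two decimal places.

-8.60 percentage points

First mineral: 84.255 g Si in 458.948 g formula = 18.36 wt% Si.
Second mineral: 56.170 g Si in 208.344 g formula = 26.96 wt% Si.
18.36% − 26.96% gives a difference of -8.60 percentage points.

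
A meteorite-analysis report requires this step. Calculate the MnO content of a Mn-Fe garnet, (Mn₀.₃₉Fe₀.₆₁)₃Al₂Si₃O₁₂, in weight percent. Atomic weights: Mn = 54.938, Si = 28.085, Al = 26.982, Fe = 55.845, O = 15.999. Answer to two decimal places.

16.71 wt%

Molar mass of (Mn₀.₃₉Fe₀.₆₁)₃Al₂Si₃O₁₂ = 1.17×54.938 + 1.83×55.845 + 2×26.982 + 3×28.085 + 12×15.999 = 496.681 g/mol.
Each formula unit contains 1.17 Mn, equivalent to 1.17/1 = 1.1700 mol MnO.
M(MnO) = 1×54.938 + 1×15.999 = 70.937 g/mol.
Mass of MnO per formula unit = 1.1700 × 70.937 = 82.996 g.
MnO wt% = 82.996 / 496.681 × 100 = 16.71%.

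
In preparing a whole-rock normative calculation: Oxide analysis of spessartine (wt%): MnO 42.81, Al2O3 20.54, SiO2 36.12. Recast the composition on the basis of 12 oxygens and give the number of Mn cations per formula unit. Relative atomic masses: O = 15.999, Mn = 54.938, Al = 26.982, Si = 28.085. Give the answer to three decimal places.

3.005 Mn apfu

42.81 wt% MnO ÷ 70.937 g/mol = 0.60349 mol, giving 0.60349 Mn and 0.60349 O.
20.54 wt% Al2O3 ÷ 101.961 g/mol = 0.20145 mol, giving 0.40290 Al and 0.60435 O.
36.12 wt% SiO2 ÷ 60.083 g/mol = 0.60117 mol, giving 0.60117 Si and 1.20234 O.
Oxygen sums to 2.41018; scaling by 12/2.41018 = 4.97888 puts the formula on 12 O.
Mn: 0.60349 × 4.97888 = 3.005 atoms per formula unit.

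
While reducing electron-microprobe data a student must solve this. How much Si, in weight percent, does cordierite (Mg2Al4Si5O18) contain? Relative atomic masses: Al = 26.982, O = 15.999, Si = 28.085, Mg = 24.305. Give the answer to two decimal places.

Formula mass = 2*24.305 + 4*26.982 + 5*28.085 + 18*15.999 = 584.945 g/mol, of which 140.425 g is Si.
So Si makes up 140.425/584.945 = 0.2401 of the mass, i.e. 24.01%.

24.01 weight percent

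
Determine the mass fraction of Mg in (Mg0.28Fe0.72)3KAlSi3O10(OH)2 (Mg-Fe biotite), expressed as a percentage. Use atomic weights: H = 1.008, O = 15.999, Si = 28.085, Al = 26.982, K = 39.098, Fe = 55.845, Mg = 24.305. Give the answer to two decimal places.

4.21 wt%

Molar mass of (Mg0.28Fe0.72)3KAlSi3O10(OH)2: 0.84·24.305 + 2.16·55.845 + 1·39.098 + 1·26.982 + 3·28.085 + 12·15.999 + 2·1.008 = 485.380 g/mol.
Mass of Mg per formula unit: 0.84 × 24.305 = 20.416 g.
Weight fraction Mg = 20.416 / 485.380 = 0.0421.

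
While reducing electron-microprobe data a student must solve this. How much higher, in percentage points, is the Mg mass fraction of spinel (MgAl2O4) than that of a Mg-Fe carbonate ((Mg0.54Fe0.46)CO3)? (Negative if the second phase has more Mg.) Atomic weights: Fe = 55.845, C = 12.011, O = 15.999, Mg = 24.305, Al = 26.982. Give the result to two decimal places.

3.80 percentage points

First mineral: 24.305 g Mg in 142.265 g formula = 17.08 wt% Mg.
Second mineral: 13.125 g Mg in 98.821 g formula = 13.28 wt% Mg.
17.08% − 13.28% gives a difference of 3.80 percentage points.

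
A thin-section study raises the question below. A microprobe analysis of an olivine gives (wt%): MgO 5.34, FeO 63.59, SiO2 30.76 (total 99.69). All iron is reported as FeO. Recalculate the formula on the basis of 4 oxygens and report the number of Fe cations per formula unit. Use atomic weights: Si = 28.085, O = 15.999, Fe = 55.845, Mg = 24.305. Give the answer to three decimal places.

5.34 wt% MgO ÷ 40.304 g/mol = 0.13249 mol, giving 0.13249 Mg and 0.13249 O.
63.59 wt% FeO ÷ 71.844 g/mol = 0.88511 mol, giving 0.88511 Fe and 0.88511 O.
30.76 wt% SiO2 ÷ 60.083 g/mol = 0.51196 mol, giving 0.51196 Si and 1.02392 O.
Oxygen sums to 2.04152; scaling by 4/2.04152 = 1.95932 puts the formula on 4 O.
Fe: 0.88511 × 1.95932 = 1.734 atoms per formula unit.

1.734 Fe apfu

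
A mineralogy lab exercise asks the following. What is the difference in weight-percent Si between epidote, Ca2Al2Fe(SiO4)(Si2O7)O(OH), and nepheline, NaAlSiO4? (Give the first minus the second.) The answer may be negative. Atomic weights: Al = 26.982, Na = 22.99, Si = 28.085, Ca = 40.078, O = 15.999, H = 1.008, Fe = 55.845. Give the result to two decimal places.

-2.33 percentage points

First mineral: 84.255 g Si in 483.215 g formula = 17.44 wt% Si.
Second mineral: 28.085 g Si in 142.053 g formula = 19.77 wt% Si.
17.44% − 19.77% gives a difference of -2.33 percentage points.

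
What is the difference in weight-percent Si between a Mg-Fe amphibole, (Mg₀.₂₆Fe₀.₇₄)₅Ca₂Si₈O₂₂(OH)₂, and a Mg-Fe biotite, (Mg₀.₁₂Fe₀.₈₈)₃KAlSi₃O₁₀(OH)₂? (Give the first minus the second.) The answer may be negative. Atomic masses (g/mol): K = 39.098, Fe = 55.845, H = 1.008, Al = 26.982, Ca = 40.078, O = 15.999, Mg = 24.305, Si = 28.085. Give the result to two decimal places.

7.35 percentage points

First mineral: 224.680 g Si in 929.051 g formula = 24.18 wt% Si.
Second mineral: 84.255 g Si in 500.520 g formula = 16.83 wt% Si.
24.18% − 16.83% gives a difference of 7.35 percentage points.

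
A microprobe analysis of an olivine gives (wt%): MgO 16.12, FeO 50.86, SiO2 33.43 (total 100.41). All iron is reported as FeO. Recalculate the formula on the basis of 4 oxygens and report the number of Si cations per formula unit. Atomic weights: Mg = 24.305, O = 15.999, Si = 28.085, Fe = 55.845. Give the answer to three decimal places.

1.002 Si apfu

MgO (M=40.304): mol = 0.39996; Mg = 0.39996, O = 0.39996.
FeO (M=71.844): mol = 0.70792; Fe = 0.70792, O = 0.70792.
SiO2 (M=60.083): mol = 0.55640; Si = 0.55640, O = 1.11280.
ΣO = 2.22068; factor = 4/ΣO = 1.80125.
Si apfu = 0.55640 × 1.80125 = 1.002.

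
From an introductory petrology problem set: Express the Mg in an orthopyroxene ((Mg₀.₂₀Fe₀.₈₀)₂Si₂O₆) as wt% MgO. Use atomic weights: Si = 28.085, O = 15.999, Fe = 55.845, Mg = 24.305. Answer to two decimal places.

Formula mass = 251.238 g/mol.
0.40 Mg → 0.4000 mol MgO per formula unit; M(MgO) = 40.304, so MgO mass = 16.122 g.
16.122/251.238 × 100 = 6.42 wt%.

6.42 wt%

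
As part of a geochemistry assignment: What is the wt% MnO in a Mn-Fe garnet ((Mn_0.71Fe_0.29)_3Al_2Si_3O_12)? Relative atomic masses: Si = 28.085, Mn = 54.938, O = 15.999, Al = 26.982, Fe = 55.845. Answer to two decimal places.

30.47 wt%

Molar mass of (Mn_0.71Fe_0.29)_3Al_2Si_3O_12 = 2.13·54.938 + 0.87·55.845 + 2·26.982 + 3·28.085 + 12·15.999 = 495.810 g/mol.
Each formula unit contains 2.13 Mn, equivalent to 2.13/1 = 2.1300 mol MnO.
M(MnO) = 1×54.938 + 1×15.999 = 70.937 g/mol.
Mass of MnO per formula unit = 2.1300 × 70.937 = 151.096 g.
MnO wt% = 151.096 / 495.810 × 100 = 30.47%.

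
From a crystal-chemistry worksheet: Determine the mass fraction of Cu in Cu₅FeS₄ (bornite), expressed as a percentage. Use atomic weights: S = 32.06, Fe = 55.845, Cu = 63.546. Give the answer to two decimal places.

63.32 wt%

Molar mass of Cu₅FeS₄: 5×63.546 + 1×55.845 + 4×32.06 = 501.815 g/mol.
Mass of Cu per formula unit: 5 × 63.546 = 317.730 g.
Weight fraction Cu = 317.730 / 501.815 = 0.6332.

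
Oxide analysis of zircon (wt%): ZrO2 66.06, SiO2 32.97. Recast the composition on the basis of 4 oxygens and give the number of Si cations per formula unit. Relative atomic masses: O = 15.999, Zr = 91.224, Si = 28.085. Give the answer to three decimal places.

ZrO2 (M=123.222): mol = 0.53611; Zr = 0.53611, O = 1.07222.
SiO2 (M=60.083): mol = 0.54874; Si = 0.54874, O = 1.09748.
ΣO = 2.16970; factor = 4/ΣO = 1.84357.
Si apfu = 0.54874 × 1.84357 = 1.012.

1.012 Si apfu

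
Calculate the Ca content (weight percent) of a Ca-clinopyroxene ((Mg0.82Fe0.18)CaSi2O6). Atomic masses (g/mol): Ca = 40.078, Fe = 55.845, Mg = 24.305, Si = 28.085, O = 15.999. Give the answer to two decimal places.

18.03 weight percent

M((Mg0.82Fe0.18)CaSi2O6) = 222.224 g/mol.
Ca contributes 1 × 40.078 = 40.078 g per mole.
40.078/222.224 = 0.1803 → 18.03%.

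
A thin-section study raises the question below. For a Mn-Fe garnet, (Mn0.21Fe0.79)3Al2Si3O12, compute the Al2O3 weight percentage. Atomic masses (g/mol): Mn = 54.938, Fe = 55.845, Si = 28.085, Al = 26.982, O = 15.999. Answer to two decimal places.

Formula mass = 497.171 g/mol.
2 Al → 1.0000 mol Al2O3 per formula unit; M(Al2O3) = 101.961, so Al2O3 mass = 101.961 g.
101.961/497.171 × 100 = 20.51 wt%.

20.51 wt%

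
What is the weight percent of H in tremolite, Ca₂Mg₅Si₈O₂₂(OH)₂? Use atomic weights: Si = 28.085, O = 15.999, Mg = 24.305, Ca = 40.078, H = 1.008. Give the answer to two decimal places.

0.25 mass %

Formula mass = 2×40.078 + 5×24.305 + 8×28.085 + 24×15.999 + 2×1.008 = 812.353 g/mol, of which 2.016 g is H.
So H makes up 2.016/812.353 = 0.0025 of the mass, i.e. 0.25%.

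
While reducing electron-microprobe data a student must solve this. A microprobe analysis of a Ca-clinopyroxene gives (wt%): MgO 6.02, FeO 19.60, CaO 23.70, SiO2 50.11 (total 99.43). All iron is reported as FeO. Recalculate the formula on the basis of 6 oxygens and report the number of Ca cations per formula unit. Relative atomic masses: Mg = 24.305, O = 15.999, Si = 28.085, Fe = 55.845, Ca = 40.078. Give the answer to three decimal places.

1.009 Ca apfu

MgO (M=40.304): mol = 0.14936; Mg = 0.14936, O = 0.14936.
FeO (M=71.844): mol = 0.27281; Fe = 0.27281, O = 0.27281.
CaO (M=56.077): mol = 0.42263; Ca = 0.42263, O = 0.42263.
SiO2 (M=60.083): mol = 0.83401; Si = 0.83401, O = 1.66802.
ΣO = 2.51282; factor = 6/ΣO = 2.38776.
Ca apfu = 0.42263 × 2.38776 = 1.009.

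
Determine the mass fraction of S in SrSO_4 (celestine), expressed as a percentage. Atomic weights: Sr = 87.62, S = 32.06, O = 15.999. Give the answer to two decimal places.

17.45 mass %

M(SrSO_4) = 183.676 g/mol.
S contributes 1 × 32.06 = 32.060 g per mole.
32.060/183.676 = 0.1745 → 17.45%.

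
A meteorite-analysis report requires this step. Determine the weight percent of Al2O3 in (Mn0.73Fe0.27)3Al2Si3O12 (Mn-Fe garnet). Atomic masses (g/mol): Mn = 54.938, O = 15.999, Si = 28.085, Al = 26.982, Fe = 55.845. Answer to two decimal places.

Molar mass of (Mn0.73Fe0.27)3Al2Si3O12 = 2.19·54.938 + 0.81·55.845 + 2·26.982 + 3·28.085 + 12·15.999 = 495.756 g/mol.
Each formula unit contains 2 Al, equivalent to 2/2 = 1.0000 mol Al2O3.
M(Al2O3) = 2×26.982 + 3×15.999 = 101.961 g/mol.
Mass of Al2O3 per formula unit = 1.0000 × 101.961 = 101.961 g.
Al2O3 wt% = 101.961 / 495.756 × 100 = 20.57%.

20.57 wt%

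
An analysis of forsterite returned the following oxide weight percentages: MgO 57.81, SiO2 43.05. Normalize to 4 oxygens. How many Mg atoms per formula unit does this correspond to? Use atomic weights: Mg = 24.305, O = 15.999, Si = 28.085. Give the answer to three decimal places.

2.001 Mg apfu

MgO: 57.81/40.304 = 1.43435 mol → 1.43435 mol Mg, 1.43435 mol O.
SiO2: 43.05/60.083 = 0.71651 mol → 0.71651 mol Si, 1.43302 mol O.
Total oxygen = 2.86737 mol. Normalization factor = 4/2.86737 = 1.39501.
Mg per 4 O = 1.43435 × 1.39501 = 2.001.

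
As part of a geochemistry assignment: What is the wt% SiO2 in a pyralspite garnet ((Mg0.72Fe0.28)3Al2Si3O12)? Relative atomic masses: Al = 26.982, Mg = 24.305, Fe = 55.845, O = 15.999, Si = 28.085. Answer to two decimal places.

41.96 wt%

Molar mass of (Mg0.72Fe0.28)3Al2Si3O12 = 2.16×24.305 + 0.84×55.845 + 2×26.982 + 3×28.085 + 12×15.999 = 429.616 g/mol.
Each formula unit contains 3 Si, equivalent to 3/1 = 3.0000 mol SiO2.
M(SiO2) = 1×28.085 + 2×15.999 = 60.083 g/mol.
Mass of SiO2 per formula unit = 3.0000 × 60.083 = 180.249 g.
SiO2 wt% = 180.249 / 429.616 × 100 = 41.96%.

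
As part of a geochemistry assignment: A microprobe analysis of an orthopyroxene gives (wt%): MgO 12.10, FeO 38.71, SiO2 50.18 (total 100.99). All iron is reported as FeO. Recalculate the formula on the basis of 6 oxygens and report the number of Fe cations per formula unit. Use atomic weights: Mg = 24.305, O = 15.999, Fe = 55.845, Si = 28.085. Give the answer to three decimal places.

MgO (M=40.304): mol = 0.30022; Mg = 0.30022, O = 0.30022.
FeO (M=71.844): mol = 0.53881; Fe = 0.53881, O = 0.53881.
SiO2 (M=60.083): mol = 0.83518; Si = 0.83518, O = 1.67036.
ΣO = 2.50939; factor = 6/ΣO = 2.39102.
Fe apfu = 0.53881 × 2.39102 = 1.288.

1.288 Fe apfu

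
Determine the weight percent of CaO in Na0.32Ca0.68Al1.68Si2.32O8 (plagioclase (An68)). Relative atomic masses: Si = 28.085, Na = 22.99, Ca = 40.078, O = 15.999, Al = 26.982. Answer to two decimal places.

Molar mass of Na0.32Ca0.68Al1.68Si2.32O8 = 0.32·22.99 + 0.68·40.078 + 1.68·26.982 + 2.32·28.085 + 8·15.999 = 273.089 g/mol.
Each formula unit contains 0.68 Ca, equivalent to 0.68/1 = 0.6800 mol CaO.
M(CaO) = 1×40.078 + 1×15.999 = 56.077 g/mol.
Mass of CaO per formula unit = 0.6800 × 56.077 = 38.132 g.
CaO wt% = 38.132 / 273.089 × 100 = 13.96%.

13.96 wt%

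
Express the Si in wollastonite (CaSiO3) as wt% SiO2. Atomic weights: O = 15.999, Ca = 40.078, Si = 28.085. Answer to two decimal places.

Molar mass of CaSiO3 = 1×40.078 + 1×28.085 + 3×15.999 = 116.160 g/mol.
Each formula unit contains 1 Si, equivalent to 1/1 = 1.0000 mol SiO2.
M(SiO2) = 1×28.085 + 2×15.999 = 60.083 g/mol.
Mass of SiO2 per formula unit = 1.0000 × 60.083 = 60.083 g.
SiO2 wt% = 60.083 / 116.160 × 100 = 51.72%.

51.72 wt%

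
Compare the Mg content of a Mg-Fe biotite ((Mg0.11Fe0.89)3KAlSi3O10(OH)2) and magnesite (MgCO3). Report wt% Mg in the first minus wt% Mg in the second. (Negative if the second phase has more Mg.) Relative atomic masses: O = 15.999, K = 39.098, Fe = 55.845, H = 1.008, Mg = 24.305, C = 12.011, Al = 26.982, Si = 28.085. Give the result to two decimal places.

-27.23 percentage points

First mineral: 8.021 g Mg in 501.466 g formula = 1.60 wt% Mg.
Second mineral: 24.305 g Mg in 84.313 g formula = 28.83 wt% Mg.
1.60% − 28.83% gives a difference of -27.23 percentage points.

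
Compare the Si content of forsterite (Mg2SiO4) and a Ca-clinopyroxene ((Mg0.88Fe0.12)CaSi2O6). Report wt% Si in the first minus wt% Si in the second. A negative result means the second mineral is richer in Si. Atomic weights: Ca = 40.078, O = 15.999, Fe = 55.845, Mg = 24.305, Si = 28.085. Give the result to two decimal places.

-5.53 percentage points

First mineral: 28.085 g Si in 140.691 g formula = 19.96 wt% Si.
Second mineral: 56.170 g Si in 220.332 g formula = 25.49 wt% Si.
19.96% − 25.49% gives a difference of -5.53 percentage points.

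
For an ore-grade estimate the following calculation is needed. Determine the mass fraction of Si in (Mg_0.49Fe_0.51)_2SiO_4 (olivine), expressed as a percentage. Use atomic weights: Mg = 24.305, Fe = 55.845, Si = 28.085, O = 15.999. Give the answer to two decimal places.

Formula mass = 0.98*24.305 + 1.02*55.845 + 1*28.085 + 4*15.999 = 172.862 g/mol, of which 28.085 g is Si.
So Si makes up 28.085/172.862 = 0.1625 of the mass, i.e. 16.25%.

16.25 weight percent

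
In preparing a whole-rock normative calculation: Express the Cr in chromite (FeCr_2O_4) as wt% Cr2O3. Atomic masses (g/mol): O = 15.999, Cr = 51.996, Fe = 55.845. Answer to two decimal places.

Molar mass of FeCr_2O_4 = 1·55.845 + 2·51.996 + 4·15.999 = 223.833 g/mol.
Each formula unit contains 2 Cr, equivalent to 2/2 = 1.0000 mol Cr2O3.
M(Cr2O3) = 2×51.996 + 3×15.999 = 151.989 g/mol.
Mass of Cr2O3 per formula unit = 1.0000 × 151.989 = 151.989 g.
Cr2O3 wt% = 151.989 / 223.833 × 100 = 67.90%.

67.90 wt%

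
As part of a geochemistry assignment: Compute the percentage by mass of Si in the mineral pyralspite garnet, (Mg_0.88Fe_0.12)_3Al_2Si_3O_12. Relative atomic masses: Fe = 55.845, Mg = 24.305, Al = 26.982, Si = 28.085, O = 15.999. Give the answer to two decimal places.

M((Mg_0.88Fe_0.12)_3Al_2Si_3O_12) = 414.476 g/mol.
Si contributes 3 × 28.085 = 84.255 g per mole.
84.255/414.476 = 0.2033 → 20.33%.

20.33 weight percent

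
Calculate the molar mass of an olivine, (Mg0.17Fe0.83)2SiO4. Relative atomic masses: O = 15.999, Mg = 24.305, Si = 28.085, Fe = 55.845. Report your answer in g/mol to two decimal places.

193.05 g/mol

The formula mass is the sum 0.34*24.305 + 1.66*55.845 + 1*28.085 + 4*15.999.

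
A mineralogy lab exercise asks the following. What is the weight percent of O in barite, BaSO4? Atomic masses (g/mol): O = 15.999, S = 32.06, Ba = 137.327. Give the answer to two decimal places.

27.42 wt%

M(BaSO4) = 233.383 g/mol.
O contributes 4 × 15.999 = 63.996 g per mole.
63.996/233.383 = 0.2742 → 27.42%.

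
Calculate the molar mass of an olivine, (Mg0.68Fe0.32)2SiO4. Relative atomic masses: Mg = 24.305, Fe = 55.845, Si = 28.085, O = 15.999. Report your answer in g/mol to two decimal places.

160.88 g/mol

M = 1.36×24.305 + 0.64×55.845 + 1×28.085 + 4×15.999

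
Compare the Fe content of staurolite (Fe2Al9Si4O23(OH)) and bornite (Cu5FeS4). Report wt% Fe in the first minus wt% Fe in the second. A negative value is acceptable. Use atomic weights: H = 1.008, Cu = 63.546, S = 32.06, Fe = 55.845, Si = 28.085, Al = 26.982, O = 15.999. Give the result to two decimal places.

1.98 percentage points

Fe in Fe2Al9Si4O23(OH): molar mass 851.852 g/mol; 2×55.845 = 111.690 g → 13.11 wt%.
Fe in Cu5FeS4: molar mass 501.815 g/mol; 1×55.845 = 55.845 g → 11.13 wt%.
Difference = 13.11 − 11.13 = 1.98 percentage points.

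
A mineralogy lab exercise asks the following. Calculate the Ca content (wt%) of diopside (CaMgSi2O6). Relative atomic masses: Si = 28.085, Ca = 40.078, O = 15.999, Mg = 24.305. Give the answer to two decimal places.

18.51 wt%

Molar mass of CaMgSi2O6: 1*40.078 + 1*24.305 + 2*28.085 + 6*15.999 = 216.547 g/mol.
Mass of Ca per formula unit: 1 × 40.078 = 40.078 g.
Weight fraction Ca = 40.078 / 216.547 = 0.1851.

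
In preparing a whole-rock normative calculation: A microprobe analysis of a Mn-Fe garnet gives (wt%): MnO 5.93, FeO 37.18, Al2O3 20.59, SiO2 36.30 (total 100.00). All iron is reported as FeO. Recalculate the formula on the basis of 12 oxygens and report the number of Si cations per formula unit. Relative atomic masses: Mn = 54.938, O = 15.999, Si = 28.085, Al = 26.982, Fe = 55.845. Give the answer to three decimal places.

MnO (M=70.937): mol = 0.08360; Mn = 0.08360, O = 0.08360.
FeO (M=71.844): mol = 0.51751; Fe = 0.51751, O = 0.51751.
Al2O3 (M=101.961): mol = 0.20194; Al = 0.40388, O = 0.60582.
SiO2 (M=60.083): mol = 0.60416; Si = 0.60416, O = 1.20832.
ΣO = 2.41525; factor = 12/ΣO = 4.96843.
Si apfu = 0.60416 × 4.96843 = 3.002.

3.002 Si apfu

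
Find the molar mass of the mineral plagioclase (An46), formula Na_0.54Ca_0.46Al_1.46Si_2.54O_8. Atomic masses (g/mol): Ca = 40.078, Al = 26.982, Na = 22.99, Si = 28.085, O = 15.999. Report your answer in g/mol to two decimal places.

269.57 g/mol

M = 0.54(22.99) + 0.46(40.078) + 1.46(26.982) + 2.54(28.085) + 8(15.999)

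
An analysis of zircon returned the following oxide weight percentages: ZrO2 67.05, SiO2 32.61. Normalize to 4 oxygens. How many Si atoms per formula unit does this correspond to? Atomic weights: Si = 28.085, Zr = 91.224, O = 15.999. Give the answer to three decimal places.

67.05 wt% ZrO2 ÷ 123.222 g/mol = 0.54414 mol, giving 0.54414 Zr and 1.08828 O.
32.61 wt% SiO2 ÷ 60.083 g/mol = 0.54275 mol, giving 0.54275 Si and 1.08550 O.
Oxygen sums to 2.17378; scaling by 4/2.17378 = 1.84011 puts the formula on 4 O.
Si: 0.54275 × 1.84011 = 0.999 atoms per formula unit.

0.999 Si apfu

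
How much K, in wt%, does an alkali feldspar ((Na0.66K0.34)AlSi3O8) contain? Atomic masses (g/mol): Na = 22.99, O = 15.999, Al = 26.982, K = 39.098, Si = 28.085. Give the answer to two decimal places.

Formula mass = 0.66×22.99 + 0.34×39.098 + 1×26.982 + 3×28.085 + 8×15.999 = 267.696 g/mol, of which 13.293 g is K.
So K makes up 13.293/267.696 = 0.0497 of the mass, i.e. 4.97%.

4.97 wt%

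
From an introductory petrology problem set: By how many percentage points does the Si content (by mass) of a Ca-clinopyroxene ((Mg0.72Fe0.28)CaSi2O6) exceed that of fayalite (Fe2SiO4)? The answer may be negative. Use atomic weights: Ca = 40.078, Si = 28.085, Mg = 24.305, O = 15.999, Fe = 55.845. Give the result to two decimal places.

First mineral: 56.170 g Si in 225.378 g formula = 24.92 wt% Si.
Second mineral: 28.085 g Si in 203.771 g formula = 13.78 wt% Si.
24.92% − 13.78% gives a difference of 11.14 percentage points.

11.14 percentage points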